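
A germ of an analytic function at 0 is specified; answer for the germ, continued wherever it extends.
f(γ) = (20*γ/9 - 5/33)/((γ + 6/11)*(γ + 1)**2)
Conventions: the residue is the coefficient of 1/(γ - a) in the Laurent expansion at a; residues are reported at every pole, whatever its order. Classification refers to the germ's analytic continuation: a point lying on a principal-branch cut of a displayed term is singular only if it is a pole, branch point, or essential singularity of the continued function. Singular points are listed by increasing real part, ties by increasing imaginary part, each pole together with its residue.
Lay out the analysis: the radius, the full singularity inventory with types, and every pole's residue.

Radius of convergence at 0: 6/11.
At -1: a pole of order 2; residue 33/5.
At -6/11: a pole of order 1; residue -33/5.

Denominator factor (γ + 6/11): pole of order 1 at -6/11, modulus 6/11.
Denominator factor (γ + 1)^2: pole of order 2 at -1, modulus 1.
The radius of convergence is the smallest modulus among the singular points: 6/11.
At the order-2 pole -1 set g(γ) = (γ - (-1))^2*f(γ) = (20*γ/9 - 5/33)/(γ + 6/11).
Order-2 pole: residue = g'(a); g'(-1) = 33/5, so the residue is 33/5.
At the order-1 pole -6/11 set g(γ) = (γ - (-6/11))*f(γ) = (20*γ/9 - 5/33)/(γ + 1)**2.
Simple pole: residue = g(a) at a = -6/11, which is -33/5.
List the singular points by increasing real part (a conjugate pair: the negative imaginary part first).


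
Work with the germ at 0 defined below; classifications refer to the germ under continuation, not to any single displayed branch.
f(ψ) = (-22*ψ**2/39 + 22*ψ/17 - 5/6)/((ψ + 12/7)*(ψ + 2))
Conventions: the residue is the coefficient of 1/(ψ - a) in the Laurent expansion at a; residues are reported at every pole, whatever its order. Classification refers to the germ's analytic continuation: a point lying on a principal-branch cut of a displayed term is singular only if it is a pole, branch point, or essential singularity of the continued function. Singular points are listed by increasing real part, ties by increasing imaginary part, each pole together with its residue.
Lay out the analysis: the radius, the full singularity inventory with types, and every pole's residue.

Denominator factor (ψ + 2): pole of order 1 at -2, modulus 2.
Denominator factor (ψ + 12/7): pole of order 1 at -12/7, modulus 12/7.
The radius of convergence is the smallest modulus among the singular points: 12/7.
At the order-1 pole -2 set g(ψ) = (ψ - (-2))*f(ψ) = (-22*ψ**2/39 + 22*ψ/17 - 5/6)/(ψ + 12/7).
Simple pole: residue = g(a) at a = -2, which is 52703/2652.
At the order-1 pole -12/7 set g(ψ) = (ψ - (-12/7))*f(ψ) = (-22*ψ**2/39 + 22*ψ/17 - 5/6)/(ψ + 2).
Simple pole: residue = g(a) at a = -12/7, which is -306001/18564.
List the singular points by increasing real part (a conjugate pair: the negative imaginary part first).

Radius of convergence at 0: 12/7.
At -2: a pole of order 1; residue 52703/2652.
At -12/7: a pole of order 1; residue -306001/18564.


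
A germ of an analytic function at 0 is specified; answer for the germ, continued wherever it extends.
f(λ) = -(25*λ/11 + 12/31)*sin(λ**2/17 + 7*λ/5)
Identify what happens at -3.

The point is a regular point.

There is no denominator, hence no pole anywhere.
The factor -sin(λ**2/17 + 7*λ/5) is entire.
So the germ continues analytically to -3.


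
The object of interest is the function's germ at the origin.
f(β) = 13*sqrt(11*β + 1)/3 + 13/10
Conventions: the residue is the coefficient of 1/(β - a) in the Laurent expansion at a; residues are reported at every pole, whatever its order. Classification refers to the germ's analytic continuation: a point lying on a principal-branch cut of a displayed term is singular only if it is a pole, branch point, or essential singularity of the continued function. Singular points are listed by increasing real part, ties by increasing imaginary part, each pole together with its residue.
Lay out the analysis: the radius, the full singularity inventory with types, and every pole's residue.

Radius of convergence at 0: 1/11.
At -1/11: an algebraic (square-root) branch point.

Branch term (13/3)*sqrt(1 - β/(-1/11)): its argument vanishes at β = -1/11, a square-root branch point, modulus 1/11.
The radius of convergence is the smallest modulus among the singular points: 1/11.


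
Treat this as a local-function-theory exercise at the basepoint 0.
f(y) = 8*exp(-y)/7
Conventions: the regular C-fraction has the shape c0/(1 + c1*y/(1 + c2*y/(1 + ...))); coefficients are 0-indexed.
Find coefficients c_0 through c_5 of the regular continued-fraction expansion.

The regular C-fraction coefficients are [8/7, 1, -1/2, 1/6, -1/6, 1/10].

Taylor coefficients (expand at 0): a_0 = 8/7, a_1 = -8/7, a_2 = 4/7, a_3 = -4/21, a_4 = 1/21, a_5 = -1/105.
c0 = a_0 = 8/7. Peel one level at a time: if S = 1 + c*y/S' with S'(0) = 1, then c is the y-coefficient of S and S' = c*y/(S - 1).
S_1 = c0/f = 1 + (1)*y + (1/2)*y^2 + ...; c1 = 1.
S_2 = c1*y/(S_1 - 1) = 1 + (-1/2)*y + (1/12)*y^2 + ...; c2 = -1/2.
S_3 = c2*y/(S_2 - 1) = 1 + (1/6)*y + (1/36)*y^2 + ...; c3 = 1/6.
S_4 = c3*y/(S_3 - 1) = 1 + (-1/6)*y + (1/60)*y^2 + ...; c4 = -1/6.
S_5 = c4*y/(S_4 - 1) = 1 + (1/10)*y + ...; c5 = 1/10.


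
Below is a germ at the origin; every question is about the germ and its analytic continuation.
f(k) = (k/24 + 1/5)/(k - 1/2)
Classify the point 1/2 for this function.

The point is a pole of order 1.

The denominator factor k - 1/2 vanishes at 1/2 and appears to the power 1; the numerator there equals 53/240, nonzero, and no other factor vanishes.
Hence a pole whose order is the multiplicity, 1.


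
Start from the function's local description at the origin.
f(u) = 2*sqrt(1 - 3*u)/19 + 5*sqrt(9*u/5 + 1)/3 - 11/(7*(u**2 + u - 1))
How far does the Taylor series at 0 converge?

The radius of convergence is 1/3.

Denominator factor (u**2 + u - 1): discriminant 5, real irrational roots -1/2 + (1/2)*sqrt(5) and -1/2 - (1/2)*sqrt(5); poles of order 1, moduli -1/2 + (1/2)*sqrt(5) and 1/2 + (1/2)*sqrt(5).
Branch term (5/3)*sqrt(1 - u/(-5/9)): its argument vanishes at u = -5/9, a square-root branch point, modulus 5/9.
Branch term (2/19)*sqrt(1 - u/(1/3)): its argument vanishes at u = 1/3, a square-root branch point, modulus 1/3.
The radius of convergence is the smallest modulus among the singular points: 1/3.


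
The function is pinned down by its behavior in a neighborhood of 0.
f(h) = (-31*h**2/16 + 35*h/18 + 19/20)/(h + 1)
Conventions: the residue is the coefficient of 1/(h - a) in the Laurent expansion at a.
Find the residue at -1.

The residue is -2111/720.

At the order-1 pole -1 set g(h) = (h - (-1))*f(h) = -31*h**2/16 + 35*h/18 + 19/20.
Simple pole: residue = g(a) at a = -1, which is -2111/720.


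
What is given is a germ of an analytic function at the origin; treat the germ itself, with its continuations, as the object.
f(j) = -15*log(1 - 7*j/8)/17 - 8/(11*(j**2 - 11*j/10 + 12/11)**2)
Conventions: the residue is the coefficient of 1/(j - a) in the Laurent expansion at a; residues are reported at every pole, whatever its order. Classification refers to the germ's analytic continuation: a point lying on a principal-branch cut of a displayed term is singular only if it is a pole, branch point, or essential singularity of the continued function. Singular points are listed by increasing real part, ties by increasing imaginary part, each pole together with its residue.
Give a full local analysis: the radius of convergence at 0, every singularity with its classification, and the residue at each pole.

Radius of convergence at 0: (2/11)*sqrt(33).
At (11/20) - ((1/220)*sqrt(38159))*i: a pole of order 2; residue -((16000/12033961)*sqrt(38159))*i.
At (11/20) + ((1/220)*sqrt(38159))*i: a pole of order 2; residue ((16000/12033961)*sqrt(38159))*i.
At 8/7: a logarithmic branch point.


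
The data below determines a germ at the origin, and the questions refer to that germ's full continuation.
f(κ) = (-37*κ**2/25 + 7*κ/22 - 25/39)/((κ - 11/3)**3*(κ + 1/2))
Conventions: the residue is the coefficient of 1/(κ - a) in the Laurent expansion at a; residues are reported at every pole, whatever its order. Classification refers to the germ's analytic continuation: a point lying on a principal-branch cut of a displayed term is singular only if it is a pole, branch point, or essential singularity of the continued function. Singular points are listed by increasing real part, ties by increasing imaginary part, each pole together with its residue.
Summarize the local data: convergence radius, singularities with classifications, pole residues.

Denominator factor (κ - 11/3)^3: pole of order 3 at 11/3, modulus 11/3.
Denominator factor (κ + 1/2): pole of order 1 at -1/2, modulus 1/2.
The radius of convergence is the smallest modulus among the singular points: 1/2.
At the order-1 pole -1/2 set g(κ) = (κ - (-1/2))*f(κ) = (-37*κ**2/25 + 7*κ/22 - 25/39)/(κ - 11/3)**3.
Simple pole: residue = g(a) at a = -1/2, which is 903564/55859375.
At the order-3 pole 11/3 set g(κ) = (κ - (11/3))^3*f(κ) = (-37*κ**2/25 + 7*κ/22 - 25/39)/(κ + 1/2).
Order-3 pole: residue = g''(a)/2; g''(11/3) = -1807128/55859375, so the residue is -903564/55859375.
List the singular points by increasing real part (a conjugate pair: the negative imaginary part first).

Radius of convergence at 0: 1/2.
At -1/2: a pole of order 1; residue 903564/55859375.
At 11/3: a pole of order 3; residue -903564/55859375.


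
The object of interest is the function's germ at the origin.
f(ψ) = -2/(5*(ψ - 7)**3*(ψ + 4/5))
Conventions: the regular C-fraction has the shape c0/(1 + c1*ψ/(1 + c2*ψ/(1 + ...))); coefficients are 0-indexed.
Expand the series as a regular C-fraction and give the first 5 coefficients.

Taylor coefficients (expand at 0): a_0 = 1/686, a_1 = -23/19208, a_2 = 901/537824, a_3 = -30895/15059072, a_4 = 1085165/421654016.
c0 = a_0 = 1/686. Peel one level at a time: if S = 1 + c*ψ/S' with S'(0) = 1, then c is the ψ-coefficient of S and S' = c*ψ/(S - 1).
S_1 = c0/f = 1 + (23/28)*ψ + (-93/196)*ψ^2 + ...; c1 = 23/28.
S_2 = c1*ψ/(S_1 - 1) = 1 + (93/161)*ψ + (6326/25921)*ψ^2 + ...; c2 = 93/161.
S_3 = c2*ψ/(S_2 - 1) = 1 + (-6326/14973)*ψ + (6946/423801)*ψ^2 + ...; c3 = -6326/14973.
S_4 = c3*ψ/(S_3 - 1) = 1 + (79879/2059113)*ψ + ...; c4 = 79879/2059113.

The regular C-fraction coefficients are [1/686, 23/28, 93/161, -6326/14973, 79879/2059113].


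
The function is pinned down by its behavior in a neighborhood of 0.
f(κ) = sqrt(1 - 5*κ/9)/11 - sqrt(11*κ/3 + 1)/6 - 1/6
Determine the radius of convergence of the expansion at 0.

Branch term (1/11)*sqrt(1 - κ/(9/5)): its argument vanishes at κ = 9/5, a square-root branch point, modulus 9/5.
Branch term (-1/6)*sqrt(1 - κ/(-3/11)): its argument vanishes at κ = -3/11, a square-root branch point, modulus 3/11.
The radius of convergence is the smallest modulus among the singular points: 3/11.

The radius of convergence is 3/11.


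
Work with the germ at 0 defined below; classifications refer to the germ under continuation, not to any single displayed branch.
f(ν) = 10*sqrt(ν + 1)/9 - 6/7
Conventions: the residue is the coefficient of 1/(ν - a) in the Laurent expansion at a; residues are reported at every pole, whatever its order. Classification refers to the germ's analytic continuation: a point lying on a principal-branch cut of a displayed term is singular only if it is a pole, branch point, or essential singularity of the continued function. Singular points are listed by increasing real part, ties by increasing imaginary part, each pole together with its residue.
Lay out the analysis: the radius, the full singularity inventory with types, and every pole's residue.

Branch term (10/9)*sqrt(1 - ν/(-1)): its argument vanishes at ν = -1, a square-root branch point, modulus 1.
The radius of convergence is the smallest modulus among the singular points: 1.

Radius of convergence at 0: 1.
At -1: an algebraic (square-root) branch point.


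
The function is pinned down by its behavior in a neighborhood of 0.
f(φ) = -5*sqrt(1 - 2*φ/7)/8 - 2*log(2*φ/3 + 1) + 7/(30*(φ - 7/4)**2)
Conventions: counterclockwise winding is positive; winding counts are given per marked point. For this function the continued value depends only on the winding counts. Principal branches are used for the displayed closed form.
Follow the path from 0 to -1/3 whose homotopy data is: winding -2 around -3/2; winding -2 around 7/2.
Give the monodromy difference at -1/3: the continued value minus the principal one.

Continued minus principal equals (8)*pi*i.

The rational part is single-valued and drops out of the difference; each branch term changes only by its own monodromy.
(-5/8)*sqrt(1 - φ/(7/2)): winding -2 is even, the square root returns to the same sheet, contribution 0.
(-2)*log(1 - φ/(-3/2)): each positive loop around -3/2 adds 2*pi*i to the log, so winding -2 contributes (-2)*(-2)*2*pi*i = (8)*pi*i.
Summing the contributions at φ = -1/3 gives (8)*pi*i.


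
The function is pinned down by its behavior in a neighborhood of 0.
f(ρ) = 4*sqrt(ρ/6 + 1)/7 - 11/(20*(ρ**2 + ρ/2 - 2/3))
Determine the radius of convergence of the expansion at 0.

Denominator factor (ρ**2 + ρ/2 - 2/3): discriminant 35/12, real irrational roots -1/4 + (1/12)*sqrt(105) and -1/4 - (1/12)*sqrt(105); poles of order 1, moduli -1/4 + (1/12)*sqrt(105) and 1/4 + (1/12)*sqrt(105).
Branch term (4/7)*sqrt(1 - ρ/(-6)): its argument vanishes at ρ = -6, a square-root branch point, modulus 6.
The radius of convergence is the smallest modulus among the singular points: -1/4 + (1/12)*sqrt(105).

The radius of convergence is -1/4 + (1/12)*sqrt(105).


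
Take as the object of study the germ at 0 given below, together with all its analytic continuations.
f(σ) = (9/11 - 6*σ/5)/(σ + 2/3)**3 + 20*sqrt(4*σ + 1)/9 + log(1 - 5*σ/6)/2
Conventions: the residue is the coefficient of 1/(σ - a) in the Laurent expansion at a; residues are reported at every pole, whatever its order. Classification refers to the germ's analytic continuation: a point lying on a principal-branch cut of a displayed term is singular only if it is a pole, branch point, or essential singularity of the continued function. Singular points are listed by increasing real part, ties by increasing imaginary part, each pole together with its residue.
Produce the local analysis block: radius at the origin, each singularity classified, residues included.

Denominator factor (σ + 2/3)^3: pole of order 3 at -2/3, modulus 2/3.
Branch term (1/2)*log(1 - σ/(6/5)): its argument vanishes at σ = 6/5, a logarithmic branch point, modulus 6/5.
Branch term (20/9)*sqrt(1 - σ/(-1/4)): its argument vanishes at σ = -1/4, a square-root branch point, modulus 1/4.
The radius of convergence is the smallest modulus among the singular points: 1/4.
The branch terms are analytic at -2/3 and contribute nothing to the residue; only the rational part matters.
At the order-3 pole -2/3 set g(σ) = (σ - (-2/3))^3*(rational part) = 9/11 - 6*σ/5.
Order-3 pole: residue = g''(a)/2; g''(-2/3) = 0, so the residue is 0.
List the singular points by increasing real part (a conjugate pair: the negative imaginary part first).

Radius of convergence at 0: 1/4.
At -2/3: a pole of order 3; residue 0.
At -1/4: an algebraic (square-root) branch point.
At 6/5: a logarithmic branch point.


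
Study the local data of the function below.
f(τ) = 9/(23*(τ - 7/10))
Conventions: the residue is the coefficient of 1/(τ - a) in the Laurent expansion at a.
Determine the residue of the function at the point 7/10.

The residue is 9/23.

At the order-1 pole 7/10 set g(τ) = (τ - (7/10))*f(τ) = 9/23.
Simple pole: residue = g(a) at a = 7/10, which is 9/23.


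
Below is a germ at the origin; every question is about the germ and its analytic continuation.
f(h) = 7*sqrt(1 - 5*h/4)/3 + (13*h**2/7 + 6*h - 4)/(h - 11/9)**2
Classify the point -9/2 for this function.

The point is a regular point.

Denominator factors: h - 11/9 = -103/18 at h = -9/2 — none vanishes.
Branch term sqrt(1 - h/(4/5)): argument at -9/2 is 53/8, nonzero, so -9/2 is not its branch point (a point on a principal cut is still regular for the continued germ).
So the germ continues analytically to -9/2.


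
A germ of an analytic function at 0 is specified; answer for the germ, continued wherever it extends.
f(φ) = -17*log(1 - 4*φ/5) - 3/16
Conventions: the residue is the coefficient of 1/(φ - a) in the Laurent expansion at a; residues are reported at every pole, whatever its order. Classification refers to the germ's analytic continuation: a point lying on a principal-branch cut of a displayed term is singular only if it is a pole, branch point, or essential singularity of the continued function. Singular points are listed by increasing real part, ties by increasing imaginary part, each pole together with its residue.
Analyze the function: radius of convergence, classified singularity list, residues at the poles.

Radius of convergence at 0: 5/4.
At 5/4: a logarithmic branch point.

Branch term (-17)*log(1 - φ/(5/4)): its argument vanishes at φ = 5/4, a logarithmic branch point, modulus 5/4.
The radius of convergence is the smallest modulus among the singular points: 5/4.


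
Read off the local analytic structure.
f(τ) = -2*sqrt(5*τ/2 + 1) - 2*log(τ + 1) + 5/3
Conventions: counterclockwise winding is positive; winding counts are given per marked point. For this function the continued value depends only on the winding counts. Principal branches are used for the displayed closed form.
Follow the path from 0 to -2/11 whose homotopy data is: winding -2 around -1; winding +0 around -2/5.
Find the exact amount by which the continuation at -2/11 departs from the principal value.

Continued minus principal equals (8)*pi*i.

The rational part is single-valued and drops out of the difference; each branch term changes only by its own monodromy.
(-2)*sqrt(1 - τ/(-2/5)): winding +0 is even, the square root returns to the same sheet, contribution 0.
(-2)*log(1 - τ/(-1)): each positive loop around -1 adds 2*pi*i to the log, so winding -2 contributes (-2)*(-2)*2*pi*i = (8)*pi*i.
Summing the contributions at τ = -2/11 gives (8)*pi*i.


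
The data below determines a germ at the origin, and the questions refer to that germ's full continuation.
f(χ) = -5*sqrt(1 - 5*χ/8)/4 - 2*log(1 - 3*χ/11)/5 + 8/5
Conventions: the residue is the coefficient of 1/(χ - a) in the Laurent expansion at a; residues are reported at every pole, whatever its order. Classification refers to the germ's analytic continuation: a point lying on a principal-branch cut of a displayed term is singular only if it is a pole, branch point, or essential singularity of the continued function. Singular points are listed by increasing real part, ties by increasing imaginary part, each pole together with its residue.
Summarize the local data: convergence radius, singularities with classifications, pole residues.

Branch term (-5/4)*sqrt(1 - χ/(8/5)): its argument vanishes at χ = 8/5, a square-root branch point, modulus 8/5.
Branch term (-2/5)*log(1 - χ/(11/3)): its argument vanishes at χ = 11/3, a logarithmic branch point, modulus 11/3.
The radius of convergence is the smallest modulus among the singular points: 8/5.
List the singular points by increasing real part (a conjugate pair: the negative imaginary part first).

Radius of convergence at 0: 8/5.
At 8/5: an algebraic (square-root) branch point.
At 11/3: a logarithmic branch point.


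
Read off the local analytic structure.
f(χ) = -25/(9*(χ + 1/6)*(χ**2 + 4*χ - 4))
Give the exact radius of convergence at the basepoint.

Denominator factor (χ + 1/6): pole of order 1 at -1/6, modulus 1/6.
Denominator factor (χ**2 + 4*χ - 4): discriminant 32, real irrational roots -2 + (2)*sqrt(2) and -2 - (2)*sqrt(2); poles of order 1, moduli -2 + (2)*sqrt(2) and 2 + (2)*sqrt(2).
The radius of convergence is the smallest modulus among the singular points: 1/6.

The radius of convergence is 1/6.


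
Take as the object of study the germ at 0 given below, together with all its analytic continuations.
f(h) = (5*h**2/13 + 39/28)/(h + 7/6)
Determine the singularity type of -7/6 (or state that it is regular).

The denominator factor h + 7/6 vanishes at -7/6 and appears to the power 1; the numerator there equals 3139/1638, nonzero, and no other factor vanishes.
Hence a pole whose order is the multiplicity, 1.

The point is a pole of order 1.


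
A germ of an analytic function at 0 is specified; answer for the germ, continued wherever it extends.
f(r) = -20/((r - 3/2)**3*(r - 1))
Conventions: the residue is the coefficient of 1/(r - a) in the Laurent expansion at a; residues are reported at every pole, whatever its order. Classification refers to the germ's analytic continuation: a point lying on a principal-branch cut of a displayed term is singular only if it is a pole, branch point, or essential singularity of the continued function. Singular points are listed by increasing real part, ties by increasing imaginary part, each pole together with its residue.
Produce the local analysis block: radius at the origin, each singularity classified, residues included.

Denominator factor (r - 1): pole of order 1 at 1, modulus 1.
Denominator factor (r - 3/2)^3: pole of order 3 at 3/2, modulus 3/2.
The radius of convergence is the smallest modulus among the singular points: 1.
At the order-1 pole 1 set g(r) = (r - (1))*f(r) = -20/(r - 3/2)**3.
Simple pole: residue = g(a) at a = 1, which is 160.
At the order-3 pole 3/2 set g(r) = (r - (3/2))^3*f(r) = -20/(r - 1).
Order-3 pole: residue = g''(a)/2; g''(3/2) = -320, so the residue is -160.
List the singular points by increasing real part (a conjugate pair: the negative imaginary part first).

Radius of convergence at 0: 1.
At 1: a pole of order 1; residue 160.
At 3/2: a pole of order 3; residue -160.


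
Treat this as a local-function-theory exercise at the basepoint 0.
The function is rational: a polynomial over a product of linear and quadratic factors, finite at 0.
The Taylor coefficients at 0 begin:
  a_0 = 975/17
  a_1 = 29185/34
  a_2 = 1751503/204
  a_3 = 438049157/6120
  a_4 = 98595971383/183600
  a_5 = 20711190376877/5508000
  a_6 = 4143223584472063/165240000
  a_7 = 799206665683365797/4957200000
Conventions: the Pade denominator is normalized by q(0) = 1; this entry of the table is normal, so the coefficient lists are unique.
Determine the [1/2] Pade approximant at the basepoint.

The Pade approximant has numerator coefficients [975/17, 1165125/12631]; denominator coefficients [1, -297757/22290, 559796/11145].

Taylor coefficients needed (read off): a_0 = 975/17, a_1 = 29185/34, a_2 = 1751503/204, a_3 = 438049157/6120.
Write the denominator as Q(ξ) = 1 + q1*ξ + q2*ξ^2. Requiring Q*f - P = O(ξ^4) with deg P <= 1 kills the coefficients of ξ^2..ξ^3 in Q*f:
  ξ^2: a_2 + q1*a_1 + q2*a_0 = 0, i.e. 1751503/204 + (29185/34)*q1 + (975/17)*q2 = 0.
  ξ^3: a_3 + q1*a_2 + q2*a_1 = 0, i.e. 438049157/6120 + (1751503/204)*q1 + (29185/34)*q2 = 0.
Solving this linear system: q1 = -297757/22290, q2 = 559796/11145.
The numerator is Q*f truncated at degree 1: P0 = a_0 = 975/17; P1 = a_1 + q1*a_0 = 1165125/12631.


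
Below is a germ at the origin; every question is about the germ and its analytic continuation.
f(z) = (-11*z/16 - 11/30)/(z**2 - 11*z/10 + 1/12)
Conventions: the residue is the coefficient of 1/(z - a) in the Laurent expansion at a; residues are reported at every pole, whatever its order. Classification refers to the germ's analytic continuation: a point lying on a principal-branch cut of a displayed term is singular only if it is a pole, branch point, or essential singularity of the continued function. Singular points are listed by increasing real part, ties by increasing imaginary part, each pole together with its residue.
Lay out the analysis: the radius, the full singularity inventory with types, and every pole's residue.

Radius of convergence at 0: 11/20 - (1/60)*sqrt(789).
At 11/20 - (1/60)*sqrt(789): a pole of order 1; residue -11/32 + (715/25248)*sqrt(789).
At 11/20 + (1/60)*sqrt(789): a pole of order 1; residue -11/32 - (715/25248)*sqrt(789).

Denominator factor (z**2 - 11*z/10 + 1/12): discriminant 263/300, real irrational roots 11/20 + (1/60)*sqrt(789) and 11/20 - (1/60)*sqrt(789); poles of order 1, moduli 11/20 + (1/60)*sqrt(789) and 11/20 - (1/60)*sqrt(789).
The radius of convergence is the smallest modulus among the singular points: 11/20 - (1/60)*sqrt(789).
The factor z**2 - 11*z/10 + 1/12 splits as (z - a)(z - a') with a = 11/20 - (1/60)*sqrt(789), a' = 11/20 + (1/60)*sqrt(789). At the order-1 pole a set g(z) = (z - a)*f(z) = [-11*z/16 - 11/30] / (z - a').
Simple pole: residue = g(a) at a = 11/20 - (1/60)*sqrt(789), which is -11/32 + (715/25248)*sqrt(789).
The factor z**2 - 11*z/10 + 1/12 splits as (z - a)(z - a') with a = 11/20 + (1/60)*sqrt(789), a' = 11/20 - (1/60)*sqrt(789). At the order-1 pole a set g(z) = (z - a)*f(z) = [-11*z/16 - 11/30] / (z - a').
Simple pole: residue = g(a) at a = 11/20 + (1/60)*sqrt(789), which is -11/32 - (715/25248)*sqrt(789).
List the singular points by increasing real part (a conjugate pair: the negative imaginary part first).


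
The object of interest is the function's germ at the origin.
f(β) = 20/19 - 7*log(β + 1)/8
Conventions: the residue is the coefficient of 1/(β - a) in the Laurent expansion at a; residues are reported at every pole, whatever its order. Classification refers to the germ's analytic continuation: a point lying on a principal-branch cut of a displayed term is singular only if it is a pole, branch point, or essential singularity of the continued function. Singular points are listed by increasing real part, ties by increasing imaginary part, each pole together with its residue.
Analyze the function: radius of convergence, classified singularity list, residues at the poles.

Radius of convergence at 0: 1.
At -1: a logarithmic branch point.

Branch term (-7/8)*log(1 - β/(-1)): its argument vanishes at β = -1, a logarithmic branch point, modulus 1.
The radius of convergence is the smallest modulus among the singular points: 1.


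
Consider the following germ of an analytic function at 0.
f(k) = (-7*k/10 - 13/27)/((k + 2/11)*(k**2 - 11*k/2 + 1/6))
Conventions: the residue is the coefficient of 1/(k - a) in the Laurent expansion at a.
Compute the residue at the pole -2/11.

The residue is -11572/39195.

At the order-1 pole -2/11 set g(k) = (k - (-2/11))*f(k) = (-7*k/10 - 13/27)/(k**2 - 11*k/2 + 1/6).
Simple pole: residue = g(a) at a = -2/11, which is -11572/39195.


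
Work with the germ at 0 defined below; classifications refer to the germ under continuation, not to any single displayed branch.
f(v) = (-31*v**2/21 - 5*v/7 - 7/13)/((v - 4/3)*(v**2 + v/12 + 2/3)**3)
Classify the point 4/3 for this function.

The denominator factor v - 4/3 vanishes at 4/3 and appears to the power 1; the numerator there equals -10111/2457, nonzero, and no other factor vanishes.
Hence a pole whose order is the multiplicity, 1.

The point is a pole of order 1.


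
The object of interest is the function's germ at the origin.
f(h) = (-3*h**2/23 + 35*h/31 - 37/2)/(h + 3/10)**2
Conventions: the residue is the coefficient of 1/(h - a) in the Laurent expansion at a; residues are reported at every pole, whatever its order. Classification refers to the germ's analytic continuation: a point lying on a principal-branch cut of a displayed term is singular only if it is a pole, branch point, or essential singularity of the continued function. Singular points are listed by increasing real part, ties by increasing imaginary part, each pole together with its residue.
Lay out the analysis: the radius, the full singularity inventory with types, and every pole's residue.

Radius of convergence at 0: 3/10.
At -3/10: a pole of order 2; residue 4304/3565.

Denominator factor (h + 3/10)^2: pole of order 2 at -3/10, modulus 3/10.
The radius of convergence is the smallest modulus among the singular points: 3/10.
At the order-2 pole -3/10 set g(h) = (h - (-3/10))^2*f(h) = -3*h**2/23 + 35*h/31 - 37/2.
Order-2 pole: residue = g'(a); g'(-3/10) = 4304/3565, so the residue is 4304/3565.


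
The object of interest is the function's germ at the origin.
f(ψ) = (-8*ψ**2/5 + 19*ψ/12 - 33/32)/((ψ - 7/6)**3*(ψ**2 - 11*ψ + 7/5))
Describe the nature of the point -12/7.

Denominator factors: ψ - 7/6 = -121/42 at ψ = -12/7; ψ**2 - 11*ψ + 7/5 = 5683/245 at ψ = -12/7 — none vanishes.
So the germ continues analytically to -12/7.

The point is a regular point.


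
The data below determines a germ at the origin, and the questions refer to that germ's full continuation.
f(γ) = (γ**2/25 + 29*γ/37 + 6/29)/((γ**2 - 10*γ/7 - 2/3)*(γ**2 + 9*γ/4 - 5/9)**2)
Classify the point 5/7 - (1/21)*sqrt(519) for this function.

The denominator factor γ**2 - 10*γ/7 - 2/3 vanishes at 5/7 - (1/21)*sqrt(519) and appears to the power 1; the numerator there equals 3289579/3943275 - (363/9065)*sqrt(519), nonzero, and no other factor vanishes.
Hence a pole whose order is the multiplicity, 1.

The point is a pole of order 1.


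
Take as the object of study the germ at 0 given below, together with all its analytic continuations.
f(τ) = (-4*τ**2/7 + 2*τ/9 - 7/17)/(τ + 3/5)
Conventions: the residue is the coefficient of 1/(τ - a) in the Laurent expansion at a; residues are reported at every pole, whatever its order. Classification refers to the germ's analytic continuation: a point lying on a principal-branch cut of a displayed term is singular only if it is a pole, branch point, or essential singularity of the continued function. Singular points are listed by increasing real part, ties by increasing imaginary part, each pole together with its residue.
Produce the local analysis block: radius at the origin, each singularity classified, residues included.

Radius of convergence at 0: 3/5.
At -3/5: a pole of order 1; residue -6701/8925.

Denominator factor (τ + 3/5): pole of order 1 at -3/5, modulus 3/5.
The radius of convergence is the smallest modulus among the singular points: 3/5.
At the order-1 pole -3/5 set g(τ) = (τ - (-3/5))*f(τ) = -4*τ**2/7 + 2*τ/9 - 7/17.
Simple pole: residue = g(a) at a = -3/5, which is -6701/8925.


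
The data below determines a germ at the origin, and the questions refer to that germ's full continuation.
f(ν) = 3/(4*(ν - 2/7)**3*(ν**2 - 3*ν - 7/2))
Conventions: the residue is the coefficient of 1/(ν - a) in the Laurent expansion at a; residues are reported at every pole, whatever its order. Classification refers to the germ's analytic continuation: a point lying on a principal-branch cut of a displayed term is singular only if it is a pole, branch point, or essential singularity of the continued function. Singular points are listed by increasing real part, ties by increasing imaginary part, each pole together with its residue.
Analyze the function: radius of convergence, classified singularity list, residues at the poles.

Denominator factor (ν - 2/7)^3: pole of order 3 at 2/7, modulus 2/7.
Denominator factor (ν**2 - 3*ν - 7/2): discriminant 23, real irrational roots 3/2 + (1/2)*sqrt(23) and 3/2 - (1/2)*sqrt(23); poles of order 1, moduli 3/2 + (1/2)*sqrt(23) and -3/2 + (1/2)*sqrt(23).
The radius of convergence is the smallest modulus among the singular points: 2/7.
The factor ν**2 - 3*ν - 7/2 splits as (ν - a)(ν - a') with a = 3/2 - (1/2)*sqrt(23), a' = 3/2 + (1/2)*sqrt(23). At the order-1 pole a set g(ν) = (ν - a)*f(ν) = [3/(4*(ν - 2/7)**3)] / (ν - a').
Simple pole: residue = g(a) at a = 3/2 - (1/2)*sqrt(23), which is 7181391/147120118 + (32099655/3383762714)*sqrt(23).
At the order-3 pole 2/7 set g(ν) = (ν - (2/7))^3*f(ν) = 3/(4*(ν**2 - 3*ν - 7/2)).
Order-3 pole: residue = g''(a)/2; g''(2/7) = -14362782/73560059, so the residue is -7181391/73560059.
The factor ν**2 - 3*ν - 7/2 splits as (ν - a)(ν - a') with a = 3/2 + (1/2)*sqrt(23), a' = 3/2 - (1/2)*sqrt(23). At the order-1 pole a set g(ν) = (ν - a)*f(ν) = [3/(4*(ν - 2/7)**3)] / (ν - a').
Simple pole: residue = g(a) at a = 3/2 + (1/2)*sqrt(23), which is 7181391/147120118 - (32099655/3383762714)*sqrt(23).
List the singular points by increasing real part (a conjugate pair: the negative imaginary part first).

Radius of convergence at 0: 2/7.
At 3/2 - (1/2)*sqrt(23): a pole of order 1; residue 7181391/147120118 + (32099655/3383762714)*sqrt(23).
At 2/7: a pole of order 3; residue -7181391/73560059.
At 3/2 + (1/2)*sqrt(23): a pole of order 1; residue 7181391/147120118 - (32099655/3383762714)*sqrt(23).


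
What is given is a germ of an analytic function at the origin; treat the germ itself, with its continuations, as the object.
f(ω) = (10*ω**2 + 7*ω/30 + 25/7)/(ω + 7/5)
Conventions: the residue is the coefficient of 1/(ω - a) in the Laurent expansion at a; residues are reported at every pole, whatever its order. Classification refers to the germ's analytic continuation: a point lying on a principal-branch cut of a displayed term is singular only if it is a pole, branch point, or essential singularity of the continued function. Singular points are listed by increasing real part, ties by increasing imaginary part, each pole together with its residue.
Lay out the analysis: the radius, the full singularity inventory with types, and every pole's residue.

Radius of convergence at 0: 7/5.
At -7/5: a pole of order 1; residue 23987/1050.

Denominator factor (ω + 7/5): pole of order 1 at -7/5, modulus 7/5.
The radius of convergence is the smallest modulus among the singular points: 7/5.
At the order-1 pole -7/5 set g(ω) = (ω - (-7/5))*f(ω) = 10*ω**2 + 7*ω/30 + 25/7.
Simple pole: residue = g(a) at a = -7/5, which is 23987/1050.


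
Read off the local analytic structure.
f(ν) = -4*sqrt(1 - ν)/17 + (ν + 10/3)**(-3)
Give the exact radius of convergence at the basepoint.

Denominator factor (ν + 10/3)^3: pole of order 3 at -10/3, modulus 10/3.
Branch term (-4/17)*sqrt(1 - ν/(1)): its argument vanishes at ν = 1, a square-root branch point, modulus 1.
The radius of convergence is the smallest modulus among the singular points: 1.

The radius of convergence is 1.


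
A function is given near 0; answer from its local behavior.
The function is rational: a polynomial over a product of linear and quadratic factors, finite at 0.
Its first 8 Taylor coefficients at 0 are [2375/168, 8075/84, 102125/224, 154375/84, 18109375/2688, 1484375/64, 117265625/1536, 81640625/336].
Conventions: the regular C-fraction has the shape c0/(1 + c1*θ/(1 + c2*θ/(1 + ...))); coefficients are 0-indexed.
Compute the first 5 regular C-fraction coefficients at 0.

The regular C-fraction coefficients are [2375/168, -34/5, 1399/680, -312125/190264, 991440/3493303].

Taylor coefficients (read off): a_0 = 2375/168, a_1 = 8075/84, a_2 = 102125/224, a_3 = 154375/84, a_4 = 18109375/2688.
c0 = a_0 = 2375/168. Peel one level at a time: if S = 1 + c*θ/S' with S'(0) = 1, then c is the θ-coefficient of S and S' = c*θ/(S - 1).
S_1 = c0/f = 1 + (-34/5)*θ + (1399/100)*θ^2 + ...; c1 = -34/5.
S_2 = c1*θ/(S_1 - 1) = 1 + (1399/680)*θ + (62425/18496)*θ^2 + ...; c2 = 1399/680.
S_3 = c2*θ/(S_2 - 1) = 1 + (-312125/190264)*θ + (911250/1957201)*θ^2 + ...; c3 = -312125/190264.
S_4 = c3*θ/(S_3 - 1) = 1 + (991440/3493303)*θ + ...; c4 = 991440/3493303.


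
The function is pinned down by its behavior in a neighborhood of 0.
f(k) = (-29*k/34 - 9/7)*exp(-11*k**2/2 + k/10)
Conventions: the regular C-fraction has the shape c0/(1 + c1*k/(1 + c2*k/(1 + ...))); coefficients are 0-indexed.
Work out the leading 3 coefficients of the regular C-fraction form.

Taylor coefficients (expand at 0): a_0 = -9/7, a_1 = -584/595, a_2 = 23731/3400.
c0 = a_0 = -9/7. Peel one level at a time: if S = 1 + c*k/S' with S'(0) = 1, then c is the k-coefficient of S and S' = c*k/(S - 1).
S_1 = c0/f = 1 + (-584/765)*k + (28144349/4681800)*k^2 + ...; c1 = -584/765.
S_2 = c1*k/(S_1 - 1) = 1 + (28144349/3574080)*k + ...; c2 = 28144349/3574080.

The regular C-fraction coefficients are [-9/7, -584/765, 28144349/3574080].


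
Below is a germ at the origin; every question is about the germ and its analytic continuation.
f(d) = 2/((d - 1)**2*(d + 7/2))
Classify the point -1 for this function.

The point is a regular point.

Denominator factors: d - 1 = -2 at d = -1; d + 7/2 = 5/2 at d = -1 — none vanishes.
So the germ continues analytically to -1.


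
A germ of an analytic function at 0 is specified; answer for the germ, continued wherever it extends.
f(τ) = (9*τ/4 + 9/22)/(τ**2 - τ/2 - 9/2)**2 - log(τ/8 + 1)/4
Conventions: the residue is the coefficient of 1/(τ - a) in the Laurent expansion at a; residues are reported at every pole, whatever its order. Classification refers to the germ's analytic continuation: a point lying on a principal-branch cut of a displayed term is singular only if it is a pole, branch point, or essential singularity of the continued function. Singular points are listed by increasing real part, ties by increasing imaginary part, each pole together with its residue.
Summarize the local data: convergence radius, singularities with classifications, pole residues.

Radius of convergence at 0: -1/4 + (1/4)*sqrt(73).
At -8: a logarithmic branch point.
At 1/4 - (1/4)*sqrt(73): a pole of order 2; residue (171/58619)*sqrt(73).
At 1/4 + (1/4)*sqrt(73): a pole of order 2; residue -(171/58619)*sqrt(73).

Denominator factor (τ**2 - τ/2 - 9/2)^2: discriminant 73/4, real irrational roots 1/4 + (1/4)*sqrt(73) and 1/4 - (1/4)*sqrt(73); poles of order 2, moduli 1/4 + (1/4)*sqrt(73) and -1/4 + (1/4)*sqrt(73).
Branch term (-1/4)*log(1 - τ/(-8)): its argument vanishes at τ = -8, a logarithmic branch point, modulus 8.
The radius of convergence is the smallest modulus among the singular points: -1/4 + (1/4)*sqrt(73).
The branch term is analytic at 1/4 - (1/4)*sqrt(73) and contributes nothing to the residue; only the rational part matters.
The factor τ**2 - τ/2 - 9/2 splits as (τ - a)(τ - a') with a = 1/4 - (1/4)*sqrt(73), a' = 1/4 + (1/4)*sqrt(73). At the order-2 pole a set g(τ) = (τ - a)^2*(rational part) = [9*τ/4 + 9/22] / (τ - a')^2.
Order-2 pole: residue = g'(a); g'(1/4 - (1/4)*sqrt(73)) = (171/58619)*sqrt(73), so the residue is (171/58619)*sqrt(73).
The branch term is analytic at 1/4 + (1/4)*sqrt(73) and contributes nothing to the residue; only the rational part matters.
The factor τ**2 - τ/2 - 9/2 splits as (τ - a)(τ - a') with a = 1/4 + (1/4)*sqrt(73), a' = 1/4 - (1/4)*sqrt(73). At the order-2 pole a set g(τ) = (τ - a)^2*(rational part) = [9*τ/4 + 9/22] / (τ - a')^2.
Order-2 pole: residue = g'(a); g'(1/4 + (1/4)*sqrt(73)) = -(171/58619)*sqrt(73), so the residue is -(171/58619)*sqrt(73).
List the singular points by increasing real part (a conjugate pair: the negative imaginary part first).


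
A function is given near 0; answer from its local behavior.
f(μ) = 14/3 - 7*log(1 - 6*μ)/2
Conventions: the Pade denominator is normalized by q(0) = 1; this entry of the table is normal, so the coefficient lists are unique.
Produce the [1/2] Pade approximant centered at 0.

Taylor coefficients needed (expand at 0): a_0 = 14/3, a_1 = 21, a_2 = 63, a_3 = 252.
Write the denominator as Q(μ) = 1 + q1*μ + q2*μ^2. Requiring Q*f - P = O(μ^4) with deg P <= 1 kills the coefficients of μ^2..μ^3 in Q*f:
  μ^2: a_2 + q1*a_1 + q2*a_0 = 0, i.e. 63 + (21)*q1 + (14/3)*q2 = 0.
  μ^3: a_3 + q1*a_2 + q2*a_1 = 0, i.e. 252 + (63)*q1 + (21)*q2 = 0.
Solving this linear system: q1 = -1, q2 = -9.
The numerator is Q*f truncated at degree 1: P0 = a_0 = 14/3; P1 = a_1 + q1*a_0 = 49/3.

The Pade approximant has numerator coefficients [14/3, 49/3]; denominator coefficients [1, -1, -9].


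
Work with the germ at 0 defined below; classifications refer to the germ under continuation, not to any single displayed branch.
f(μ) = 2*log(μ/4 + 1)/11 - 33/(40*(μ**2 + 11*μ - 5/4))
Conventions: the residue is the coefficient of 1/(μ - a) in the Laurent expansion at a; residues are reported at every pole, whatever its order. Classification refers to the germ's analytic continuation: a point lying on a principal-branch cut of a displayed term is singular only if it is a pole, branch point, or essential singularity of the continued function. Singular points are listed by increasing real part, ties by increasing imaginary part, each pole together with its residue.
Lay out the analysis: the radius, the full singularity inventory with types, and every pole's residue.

Denominator factor (μ**2 + 11*μ - 5/4): discriminant 126, real irrational roots -11/2 + (3/2)*sqrt(14) and -11/2 - (3/2)*sqrt(14); poles of order 1, moduli -11/2 + (3/2)*sqrt(14) and 11/2 + (3/2)*sqrt(14).
Branch term (2/11)*log(1 - μ/(-4)): its argument vanishes at μ = -4, a logarithmic branch point, modulus 4.
The radius of convergence is the smallest modulus among the singular points: -11/2 + (3/2)*sqrt(14).
The branch term is analytic at -11/2 - (3/2)*sqrt(14) and contributes nothing to the residue; only the rational part matters.
The factor μ**2 + 11*μ - 5/4 splits as (μ - a)(μ - a') with a = -11/2 - (3/2)*sqrt(14), a' = -11/2 + (3/2)*sqrt(14). At the order-1 pole a set g(μ) = (μ - a)*(rational part) = [-33/40] / (μ - a').
Simple pole: residue = g(a) at a = -11/2 - (3/2)*sqrt(14), which is (11/560)*sqrt(14).
The branch term is analytic at -11/2 + (3/2)*sqrt(14) and contributes nothing to the residue; only the rational part matters.
The factor μ**2 + 11*μ - 5/4 splits as (μ - a)(μ - a') with a = -11/2 + (3/2)*sqrt(14), a' = -11/2 - (3/2)*sqrt(14). At the order-1 pole a set g(μ) = (μ - a)*(rational part) = [-33/40] / (μ - a').
Simple pole: residue = g(a) at a = -11/2 + (3/2)*sqrt(14), which is -(11/560)*sqrt(14).
List the singular points by increasing real part (a conjugate pair: the negative imaginary part first).

Radius of convergence at 0: -11/2 + (3/2)*sqrt(14).
At -11/2 - (3/2)*sqrt(14): a pole of order 1; residue (11/560)*sqrt(14).
At -4: a logarithmic branch point.
At -11/2 + (3/2)*sqrt(14): a pole of order 1; residue -(11/560)*sqrt(14).
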